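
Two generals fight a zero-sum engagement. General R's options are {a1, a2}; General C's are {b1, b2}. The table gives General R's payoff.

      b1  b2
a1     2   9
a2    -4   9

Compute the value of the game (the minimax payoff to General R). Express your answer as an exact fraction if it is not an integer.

Row minima: a1 → 2, a2 → -4; maximin = 2.
Column maxima: b1 → 2, b2 → 9; minimax = 2.
Since maximin = minimax = 2, there is a saddle point and the value is 2.

2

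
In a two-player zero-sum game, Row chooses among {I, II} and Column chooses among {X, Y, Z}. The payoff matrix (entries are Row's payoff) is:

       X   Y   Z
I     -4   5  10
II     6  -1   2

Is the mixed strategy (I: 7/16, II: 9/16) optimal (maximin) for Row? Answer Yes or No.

Yes

Against X this mix gives (7/16)·(-4) + (9/16)·6 = 13/8.
Against Y this mix gives (7/16)·5 + (9/16)·(-1) = 13/8.
Against Z this mix gives (7/16)·10 + (9/16)·2 = 11/2.
All of Column's active replies (X, Y) yield 13/8, and no column does worse for Row. The mix makes Column indifferent and guarantees 13/8, so it is optimal.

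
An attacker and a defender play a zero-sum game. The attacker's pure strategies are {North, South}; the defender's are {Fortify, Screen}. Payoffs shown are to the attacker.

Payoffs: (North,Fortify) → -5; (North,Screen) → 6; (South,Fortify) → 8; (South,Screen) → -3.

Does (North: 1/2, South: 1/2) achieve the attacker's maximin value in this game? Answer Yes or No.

Against Fortify this mix gives (1/2)·(-5) + (1/2)·8 = 3/2.
Against Screen this mix gives (1/2)·6 + (1/2)·(-3) = 3/2.
All of the defender's active replies (Fortify, Screen) yield 3/2, and no column does worse for the attacker. The mix makes the defender indifferent and guarantees 3/2, so it is optimal.

Yes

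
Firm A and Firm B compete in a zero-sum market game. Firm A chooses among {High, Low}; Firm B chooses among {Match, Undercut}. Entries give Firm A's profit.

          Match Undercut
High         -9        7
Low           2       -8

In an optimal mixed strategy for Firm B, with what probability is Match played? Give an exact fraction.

15/26

Row minima: High → -9, Low → -8; maximin = -8.
Column maxima: Match → 2, Undercut → 7; minimax = 2.
-8 ≠ 2, so there is no saddle point; optimal play is mixed.
Let Firm A play High with probability p. Expected payoff against Match: (-9)p + 2(1−p) = −11p + 2; against Undercut: 7p + (-8)(1−p) = 15p − 8.
Setting these equal: −11p + 2 = 15p − 8 ⇒ −26p = -10 ⇒ p = 5/13, and the value is (-11)·(5/13) + 2 = -29/13.
For Firm B: with q = P(Match), equating High's and Low's payoffs gives −16q + 7 = 10q − 8 ⇒ q = 15/26.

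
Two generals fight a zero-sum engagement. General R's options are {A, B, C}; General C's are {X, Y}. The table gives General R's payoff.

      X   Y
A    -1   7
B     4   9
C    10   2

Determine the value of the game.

82/13

Row minima: A → -1, B → 4, C → 2; maximin = 4.
Column maxima: X → 10, Y → 9; minimax = 9.
4 ≠ 9, so there is no saddle point; optimal play is mixed.
A is strictly dominated by B, so General R never plays it.
On the remaining 2×2 (B, C vs X, Y):
Let General R play B with probability p. Expected payoff against X: 4p + 10(1−p) = −6p + 10; against Y: 9p + 2(1−p) = 7p + 2.
Setting these equal: −6p + 10 = 7p + 2 ⇒ −13p = -8 ⇒ p = 8/13, and the value is (-6)·(8/13) + 10 = 82/13.
For General C: with q = P(X), equating B's and C's payoffs gives −5q + 9 = 8q + 2 ⇒ q = 7/13.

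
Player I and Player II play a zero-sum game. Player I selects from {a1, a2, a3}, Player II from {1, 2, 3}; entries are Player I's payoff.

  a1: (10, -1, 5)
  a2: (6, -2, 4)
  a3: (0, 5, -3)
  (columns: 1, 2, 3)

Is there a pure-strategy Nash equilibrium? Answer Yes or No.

No

Row minima: a1 → -1, a2 → -2, a3 → -3; maximin = -1.
Column maxima: 1 → 10, 2 → 5, 3 → 5; minimax = 5.
-1 ≠ 5, so no pure-strategy equilibrium exists.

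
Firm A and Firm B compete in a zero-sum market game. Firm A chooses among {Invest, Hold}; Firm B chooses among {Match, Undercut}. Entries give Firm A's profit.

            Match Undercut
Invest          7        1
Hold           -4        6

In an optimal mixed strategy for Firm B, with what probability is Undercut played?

11/16

Row minima: Invest → 1, Hold → -4; maximin = 1.
Column maxima: Match → 7, Undercut → 6; minimax = 6.
1 ≠ 6, so there is no saddle point; optimal play is mixed.
Let Firm A play Invest with probability p. Expected payoff against Match: 7p + (-4)(1−p) = 11p − 4; against Undercut: 1p + 6(1−p) = −5p + 6.
Setting these equal: 11p − 4 = −5p + 6 ⇒ 16p = 10 ⇒ p = 5/8, and the value is (11)·(5/8) − 4 = 23/8.
For Firm B: with q = P(Match), equating Invest's and Hold's payoffs gives 6q + 1 = −10q + 6 ⇒ q = 5/16.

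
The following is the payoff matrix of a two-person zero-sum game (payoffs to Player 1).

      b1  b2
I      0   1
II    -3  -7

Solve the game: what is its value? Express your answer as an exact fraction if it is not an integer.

Row minima: I → 0, II → -7; maximin = 0.
Column maxima: b1 → 0, b2 → 1; minimax = 0.
Since maximin = minimax = 0, there is a saddle point and the value is 0.

0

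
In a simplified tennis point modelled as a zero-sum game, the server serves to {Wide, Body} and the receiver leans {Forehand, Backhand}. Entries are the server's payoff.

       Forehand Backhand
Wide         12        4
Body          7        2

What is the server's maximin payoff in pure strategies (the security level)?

4

Row minima: Wide → 4, Body → 2.
The best of these is 4.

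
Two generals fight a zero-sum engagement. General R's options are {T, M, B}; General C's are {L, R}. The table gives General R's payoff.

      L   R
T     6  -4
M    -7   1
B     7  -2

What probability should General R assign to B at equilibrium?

8/17

Row minima: T → -4, M → -7, B → -2; maximin = -2.
Column maxima: L → 7, R → 1; minimax = 1.
-2 ≠ 1, so there is no saddle point; optimal play is mixed.
T is strictly dominated by B, so General R never plays it.
On the remaining 2×2 (M, B vs L, R):
Let General R play M with probability p. Expected payoff against L: (-7)p + 7(1−p) = −14p + 7; against R: 1p + (-2)(1−p) = 3p − 2.
Setting these equal: −14p + 7 = 3p − 2 ⇒ −17p = -9 ⇒ p = 9/17, and the value is (-14)·(9/17) + 7 = -7/17.
For General C: with q = P(L), equating M's and B's payoffs gives −8q + 1 = 9q − 2 ⇒ q = 3/17.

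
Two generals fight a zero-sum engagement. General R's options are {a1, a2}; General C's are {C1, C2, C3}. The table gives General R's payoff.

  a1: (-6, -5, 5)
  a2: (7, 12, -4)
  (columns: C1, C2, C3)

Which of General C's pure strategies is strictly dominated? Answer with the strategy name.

C2

C1 holds General R's payoff strictly below C2 in every row: -6 < -5, 7 < 12.
So C2 is strictly dominated for General C.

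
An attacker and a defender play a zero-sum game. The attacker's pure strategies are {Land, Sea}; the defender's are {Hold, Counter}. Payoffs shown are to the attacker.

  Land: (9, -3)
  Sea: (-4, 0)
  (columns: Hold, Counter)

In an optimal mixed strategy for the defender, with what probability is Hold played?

Row minima: Land → -3, Sea → -4; maximin = -3.
Column maxima: Hold → 9, Counter → 0; minimax = 0.
-3 ≠ 0, so there is no saddle point; optimal play is mixed.
Let the attacker play Land with probability p. Expected payoff against Hold: 9p + (-4)(1−p) = 13p − 4; against Counter: (-3)p + 0(1−p) = −3p.
Setting these equal: 13p − 4 = −3p ⇒ 16p = 4 ⇒ p = 1/4, and the value is (13)·(1/4) − 4 = -3/4.
For the defender: with q = P(Hold), equating Land's and Sea's payoffs gives 12q − 3 = −4q ⇒ q = 3/16.

3/16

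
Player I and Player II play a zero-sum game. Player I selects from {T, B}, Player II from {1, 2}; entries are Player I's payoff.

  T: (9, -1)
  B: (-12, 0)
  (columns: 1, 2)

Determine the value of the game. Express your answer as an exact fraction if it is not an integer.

Row minima: T → -1, B → -12; maximin = -1.
Column maxima: 1 → 9, 2 → 0; minimax = 0.
-1 ≠ 0, so there is no saddle point; optimal play is mixed.
Let Player I play T with probability p. Expected payoff against 1: 9p + (-12)(1−p) = 21p − 12; against 2: (-1)p + 0(1−p) = −p.
Setting these equal: 21p − 12 = −p ⇒ 22p = 12 ⇒ p = 6/11, and the value is (21)·(6/11) − 12 = -6/11.
For Player II: with q = P(1), equating T's and B's payoffs gives 10q − 1 = −12q ⇒ q = 1/22.

-6/11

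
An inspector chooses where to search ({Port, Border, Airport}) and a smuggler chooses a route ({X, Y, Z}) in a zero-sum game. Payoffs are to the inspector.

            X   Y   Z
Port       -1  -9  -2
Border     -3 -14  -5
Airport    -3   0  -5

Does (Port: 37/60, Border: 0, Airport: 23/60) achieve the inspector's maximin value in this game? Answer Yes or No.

Against X this mix gives (37/60)·(-1) + (23/60)·(-3) = -53/30.
Against Y this mix gives (37/60)·(-9) + (23/60)·0 = -111/20.
Against Z this mix gives (37/60)·(-2) + (23/60)·(-5) = -63/20.
The smuggler will play Y, holding the inspector to -111/20. Shifting weight toward the row that does better against Y would raise this floor (the equalizing mix achieves -15/4 against both Y and Z), so the proposed strategy is not optimal.

No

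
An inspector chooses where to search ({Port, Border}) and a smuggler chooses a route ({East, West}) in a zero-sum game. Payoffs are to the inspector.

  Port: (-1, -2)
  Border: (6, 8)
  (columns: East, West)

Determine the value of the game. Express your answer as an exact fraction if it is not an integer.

Row minima: Port → -2, Border → 6; maximin = 6.
Column maxima: East → 6, West → 8; minimax = 6.
Since maximin = minimax = 6, there is a saddle point and the value is 6.

6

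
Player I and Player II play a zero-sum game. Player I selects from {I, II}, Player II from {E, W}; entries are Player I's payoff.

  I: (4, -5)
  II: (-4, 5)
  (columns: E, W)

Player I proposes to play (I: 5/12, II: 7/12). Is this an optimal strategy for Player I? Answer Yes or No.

Against E this mix gives (5/12)·4 + (7/12)·(-4) = -2/3.
Against W this mix gives (5/12)·(-5) + (7/12)·5 = 5/6.
Player II will play E, holding Player I to -2/3. Shifting weight toward the row that does better against E would raise this floor (the equalizing mix achieves 0 against both E and W), so the proposed strategy is not optimal.

No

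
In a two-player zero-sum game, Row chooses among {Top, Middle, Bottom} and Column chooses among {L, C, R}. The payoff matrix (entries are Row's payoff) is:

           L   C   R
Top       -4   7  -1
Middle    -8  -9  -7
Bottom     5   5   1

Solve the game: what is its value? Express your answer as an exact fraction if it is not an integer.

1

Row minima: Top → -4, Middle → -9, Bottom → 1; maximin = 1.
Column maxima: L → 5, C → 7, R → 1; minimax = 1.
Since maximin = minimax = 1, there is a saddle point and the value is 1.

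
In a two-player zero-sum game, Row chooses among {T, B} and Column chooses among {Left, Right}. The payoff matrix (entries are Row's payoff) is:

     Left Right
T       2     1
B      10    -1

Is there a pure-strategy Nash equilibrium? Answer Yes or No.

Yes

Row minima: T → 1, B → -1; maximin = 1.
Column maxima: Left → 10, Right → 1; minimax = 1.
maximin = minimax = 1, so a saddle point exists.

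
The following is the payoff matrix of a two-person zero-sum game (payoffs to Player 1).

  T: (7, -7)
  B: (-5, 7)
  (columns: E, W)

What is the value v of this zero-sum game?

Row minima: T → -7, B → -5; maximin = -5.
Column maxima: E → 7, W → 7; minimax = 7.
-5 ≠ 7, so there is no saddle point; optimal play is mixed.
Let Player 1 play T with probability p. Expected payoff against E: 7p + (-5)(1−p) = 12p − 5; against W: (-7)p + 7(1−p) = −14p + 7.
Setting these equal: 12p − 5 = −14p + 7 ⇒ 26p = 12 ⇒ p = 6/13, and the value is (12)·(6/13) − 5 = 7/13.
For Player 2: with q = P(E), equating T's and B's payoffs gives 14q − 7 = −12q + 7 ⇒ q = 7/13.

7/13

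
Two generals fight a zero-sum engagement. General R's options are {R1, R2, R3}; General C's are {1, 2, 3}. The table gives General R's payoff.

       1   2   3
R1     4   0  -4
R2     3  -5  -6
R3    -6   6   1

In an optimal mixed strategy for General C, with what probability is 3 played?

Row minima: R1 → -4, R2 → -6, R3 → -6; maximin = -4.
Column maxima: 1 → 4, 2 → 6, 3 → 1; minimax = 1.
-4 ≠ 1, so there is no saddle point; optimal play is mixed.
R2 is strictly dominated by R1, so General R never plays it.
2 is strictly dominated by 3 (it gives General R strictly more in every row), so General C never plays it.
On the remaining 2×2 (R1, R3 vs 1, 3):
Let General R play R1 with probability p. Expected payoff against 1: 4p + (-6)(1−p) = 10p − 6; against 3: (-4)p + 1(1−p) = −5p + 1.
Setting these equal: 10p − 6 = −5p + 1 ⇒ 15p = 7 ⇒ p = 7/15, and the value is (10)·(7/15) − 6 = -4/3.
For General C: with q = P(1), equating R1's and R3's payoffs gives 8q − 4 = −7q + 1 ⇒ q = 1/3.

2/3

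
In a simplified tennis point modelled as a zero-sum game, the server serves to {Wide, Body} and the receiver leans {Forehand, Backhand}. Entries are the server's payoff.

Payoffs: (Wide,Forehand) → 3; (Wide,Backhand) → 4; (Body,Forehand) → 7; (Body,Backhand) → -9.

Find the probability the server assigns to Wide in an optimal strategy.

16/17

Row minima: Wide → 3, Body → -9; maximin = 3.
Column maxima: Forehand → 7, Backhand → 4; minimax = 4.
3 ≠ 4, so there is no saddle point; optimal play is mixed.
Let the server play Wide with probability p. Expected payoff against Forehand: 3p + 7(1−p) = −4p + 7; against Backhand: 4p + (-9)(1−p) = 13p − 9.
Setting these equal: −4p + 7 = 13p − 9 ⇒ −17p = -16 ⇒ p = 16/17, and the value is (-4)·(16/17) + 7 = 55/17.
For the receiver: with q = P(Forehand), equating Wide's and Body's payoffs gives −q + 4 = 16q − 9 ⇒ q = 13/17.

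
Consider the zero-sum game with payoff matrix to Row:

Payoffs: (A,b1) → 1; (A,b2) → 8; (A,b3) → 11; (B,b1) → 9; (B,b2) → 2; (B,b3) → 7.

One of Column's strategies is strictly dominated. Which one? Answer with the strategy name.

b2 holds Row's payoff strictly below b3 in every row: 8 < 11, 2 < 7.
So b3 is strictly dominated for Column.

b3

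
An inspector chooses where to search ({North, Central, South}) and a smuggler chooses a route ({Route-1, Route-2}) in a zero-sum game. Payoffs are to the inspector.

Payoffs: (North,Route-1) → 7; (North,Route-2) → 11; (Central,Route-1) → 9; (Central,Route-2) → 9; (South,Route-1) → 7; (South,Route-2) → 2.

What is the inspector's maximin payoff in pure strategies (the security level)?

9

Row minima: North → 7, Central → 9, South → 2.
The best of these is 9.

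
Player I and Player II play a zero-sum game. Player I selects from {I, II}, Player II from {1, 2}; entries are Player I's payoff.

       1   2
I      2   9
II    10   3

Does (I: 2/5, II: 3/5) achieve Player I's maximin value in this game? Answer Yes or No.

No

Against 1 this mix gives (2/5)·2 + (3/5)·10 = 34/5.
Against 2 this mix gives (2/5)·9 + (3/5)·3 = 27/5.
Player II will play 2, holding Player I to 27/5. Shifting weight toward the row that does better against 2 would raise this floor (the equalizing mix achieves 6 against both 2 and 1), so the proposed strategy is not optimal.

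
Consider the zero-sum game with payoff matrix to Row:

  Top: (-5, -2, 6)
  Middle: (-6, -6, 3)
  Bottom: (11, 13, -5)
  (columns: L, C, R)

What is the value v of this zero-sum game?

41/27

Row minima: Top → -5, Middle → -6, Bottom → -5; maximin = -5.
Column maxima: L → 11, C → 13, R → 6; minimax = 6.
-5 ≠ 6, so there is no saddle point; optimal play is mixed.
Middle is strictly dominated by Top, so Row never plays it.
With Middle eliminated, C is strictly dominated by L (it gives Row strictly more in every remaining row), so Column never plays it.
On the remaining 2×2 (Top, Bottom vs L, R):
Let Row play Top with probability p. Expected payoff against L: (-5)p + 11(1−p) = −16p + 11; against R: 6p + (-5)(1−p) = 11p − 5.
Setting these equal: −16p + 11 = 11p − 5 ⇒ −27p = -16 ⇒ p = 16/27, and the value is (-16)·(16/27) + 11 = 41/27.
For Column: with q = P(L), equating Top's and Bottom's payoffs gives −11q + 6 = 16q − 5 ⇒ q = 11/27.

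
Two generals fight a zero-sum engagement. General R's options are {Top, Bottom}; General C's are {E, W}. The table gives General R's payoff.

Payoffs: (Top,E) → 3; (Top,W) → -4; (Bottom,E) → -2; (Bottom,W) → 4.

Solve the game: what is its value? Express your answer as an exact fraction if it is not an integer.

Row minima: Top → -4, Bottom → -2; maximin = -2.
Column maxima: E → 3, W → 4; minimax = 3.
-2 ≠ 3, so there is no saddle point; optimal play is mixed.
Let General R play Top with probability p. Expected payoff against E: 3p + (-2)(1−p) = 5p − 2; against W: (-4)p + 4(1−p) = −8p + 4.
Setting these equal: 5p − 2 = −8p + 4 ⇒ 13p = 6 ⇒ p = 6/13, and the value is (5)·(6/13) − 2 = 4/13.
For General C: with q = P(E), equating Top's and Bottom's payoffs gives 7q − 4 = −6q + 4 ⇒ q = 8/13.

4/13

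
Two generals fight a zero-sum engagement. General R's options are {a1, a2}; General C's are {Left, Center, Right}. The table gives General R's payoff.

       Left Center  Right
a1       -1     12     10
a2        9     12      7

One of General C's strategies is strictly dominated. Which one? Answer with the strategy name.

Center

Left holds General R's payoff strictly below Center in every row: -1 < 12, 9 < 12.
So Center is strictly dominated for General C.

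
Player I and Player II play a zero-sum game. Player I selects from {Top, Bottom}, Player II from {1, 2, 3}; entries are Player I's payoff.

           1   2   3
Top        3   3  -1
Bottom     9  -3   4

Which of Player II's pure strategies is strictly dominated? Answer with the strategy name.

1

3 holds Player I's payoff strictly below 1 in every row: -1 < 3, 4 < 9.
So 1 is strictly dominated for Player II.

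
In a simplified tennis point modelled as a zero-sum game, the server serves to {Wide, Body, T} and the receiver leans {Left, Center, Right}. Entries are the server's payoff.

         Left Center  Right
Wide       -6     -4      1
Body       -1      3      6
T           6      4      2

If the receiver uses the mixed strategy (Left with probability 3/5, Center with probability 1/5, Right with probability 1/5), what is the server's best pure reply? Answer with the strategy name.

T

Expected payoff of Wide: (3/5)·(-6) + (1/5)·(-4) + (1/5)·1 = -21/5.
Expected payoff of Body: (3/5)·(-1) + (1/5)·3 + (1/5)·6 = 6/5.
Expected payoff of T: (3/5)·6 + (1/5)·4 + (1/5)·2 = 24/5.
The largest is 24/5, so the server's best response is T.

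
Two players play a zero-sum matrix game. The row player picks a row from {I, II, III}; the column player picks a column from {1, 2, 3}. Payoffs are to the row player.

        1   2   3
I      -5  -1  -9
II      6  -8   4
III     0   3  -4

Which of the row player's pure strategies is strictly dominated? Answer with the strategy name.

I

III gives a strictly higher payoff than I against every column: 0 > -5, 3 > -1, -4 > -9.
So I is strictly dominated and the row player never plays it.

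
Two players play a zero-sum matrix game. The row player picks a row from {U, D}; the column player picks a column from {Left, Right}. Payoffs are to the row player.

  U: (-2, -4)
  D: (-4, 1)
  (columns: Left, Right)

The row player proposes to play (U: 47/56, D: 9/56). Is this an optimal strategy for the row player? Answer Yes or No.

Against Left this mix gives (47/56)·(-2) + (9/56)·(-4) = -65/28.
Against Right this mix gives (47/56)·(-4) + (9/56)·1 = -179/56.
The column player will play Right, holding the row player to -179/56. Shifting weight toward the row that does better against Right would raise this floor (the equalizing mix achieves -18/7 against both Right and Left), so the proposed strategy is not optimal.

No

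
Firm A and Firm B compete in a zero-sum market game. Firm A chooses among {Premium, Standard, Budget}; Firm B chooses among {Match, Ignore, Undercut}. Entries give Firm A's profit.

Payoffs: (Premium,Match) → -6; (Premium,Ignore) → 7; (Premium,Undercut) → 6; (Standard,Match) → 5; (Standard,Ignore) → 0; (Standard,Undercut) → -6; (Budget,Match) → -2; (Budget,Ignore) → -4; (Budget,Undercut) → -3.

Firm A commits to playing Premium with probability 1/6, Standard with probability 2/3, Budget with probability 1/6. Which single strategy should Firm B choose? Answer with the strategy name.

Undercut

If Firm B plays Match, Firm A's expected payoff is (1/6)·(-6) + (2/3)·5 + (1/6)·(-2) = 2.
If Firm B plays Ignore, Firm A's expected payoff is (1/6)·7 + (2/3)·0 + (1/6)·(-4) = 1/2.
If Firm B plays Undercut, Firm A's expected payoff is (1/6)·6 + (2/3)·(-6) + (1/6)·(-3) = -7/2.
Firm B minimizes Firm A's payoff; the smallest is -7/2, so the best response is Undercut.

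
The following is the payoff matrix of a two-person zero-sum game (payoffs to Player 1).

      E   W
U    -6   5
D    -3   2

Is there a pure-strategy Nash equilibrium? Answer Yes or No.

Yes

Row minima: U → -6, D → -3; maximin = -3.
Column maxima: E → -3, W → 5; minimax = -3.
maximin = minimax = -3, so a saddle point exists.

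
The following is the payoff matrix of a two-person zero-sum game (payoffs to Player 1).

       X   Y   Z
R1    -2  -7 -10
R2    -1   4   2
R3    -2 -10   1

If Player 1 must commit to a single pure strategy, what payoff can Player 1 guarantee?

Row minima: R1 → -10, R2 → -1, R3 → -10.
The best of these is -1.

-1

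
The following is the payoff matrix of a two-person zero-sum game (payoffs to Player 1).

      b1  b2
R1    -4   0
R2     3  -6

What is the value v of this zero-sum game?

-24/13

Row minima: R1 → -4, R2 → -6; maximin = -4.
Column maxima: b1 → 3, b2 → 0; minimax = 0.
-4 ≠ 0, so there is no saddle point; optimal play is mixed.
Let Player 1 play R1 with probability p. Expected payoff against b1: (-4)p + 3(1−p) = −7p + 3; against b2: 0p + (-6)(1−p) = 6p − 6.
Setting these equal: −7p + 3 = 6p − 6 ⇒ −13p = -9 ⇒ p = 9/13, and the value is (-7)·(9/13) + 3 = -24/13.
For Player 2: with q = P(b1), equating R1's and R2's payoffs gives −4q = 9q − 6 ⇒ q = 6/13.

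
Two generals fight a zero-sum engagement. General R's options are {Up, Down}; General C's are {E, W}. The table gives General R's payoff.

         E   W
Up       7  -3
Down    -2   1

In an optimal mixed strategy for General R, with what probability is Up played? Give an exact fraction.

Row minima: Up → -3, Down → -2; maximin = -2.
Column maxima: E → 7, W → 1; minimax = 1.
-2 ≠ 1, so there is no saddle point; optimal play is mixed.
Let General R play Up with probability p. Expected payoff against E: 7p + (-2)(1−p) = 9p − 2; against W: (-3)p + 1(1−p) = −4p + 1.
Setting these equal: 9p − 2 = −4p + 1 ⇒ 13p = 3 ⇒ p = 3/13, and the value is (9)·(3/13) − 2 = 1/13.
For General C: with q = P(E), equating Up's and Down's payoffs gives 10q − 3 = −3q + 1 ⇒ q = 4/13.

3/13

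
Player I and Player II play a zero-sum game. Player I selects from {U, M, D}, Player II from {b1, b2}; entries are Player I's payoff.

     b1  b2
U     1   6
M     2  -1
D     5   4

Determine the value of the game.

13/3

Row minima: U → 1, M → -1, D → 4; maximin = 4.
Column maxima: b1 → 5, b2 → 6; minimax = 5.
4 ≠ 5, so there is no saddle point; optimal play is mixed.
M is strictly dominated by D, so Player I never plays it.
On the remaining 2×2 (U, D vs b1, b2):
Let Player I play U with probability p. Expected payoff against b1: 1p + 5(1−p) = −4p + 5; against b2: 6p + 4(1−p) = 2p + 4.
Setting these equal: −4p + 5 = 2p + 4 ⇒ −6p = -1 ⇒ p = 1/6, and the value is (-4)·(1/6) + 5 = 13/3.
For Player II: with q = P(b1), equating U's and D's payoffs gives −5q + 6 = q + 4 ⇒ q = 1/3.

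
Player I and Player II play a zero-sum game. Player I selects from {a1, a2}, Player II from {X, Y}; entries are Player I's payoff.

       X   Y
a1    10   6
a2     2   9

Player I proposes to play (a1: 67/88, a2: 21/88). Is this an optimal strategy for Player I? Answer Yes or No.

Against X this mix gives (67/88)·10 + (21/88)·2 = 89/11.
Against Y this mix gives (67/88)·6 + (21/88)·9 = 591/88.
Player II will play Y, holding Player I to 591/88. Shifting weight toward the row that does better against Y would raise this floor (the equalizing mix achieves 78/11 against both Y and X), so the proposed strategy is not optimal.

No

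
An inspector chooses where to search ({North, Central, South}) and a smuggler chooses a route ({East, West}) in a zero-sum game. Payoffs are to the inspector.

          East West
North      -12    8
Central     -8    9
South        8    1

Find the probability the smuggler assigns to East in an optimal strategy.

Row minima: North → -12, Central → -8, South → 1; maximin = 1.
Column maxima: East → 8, West → 9; minimax = 8.
1 ≠ 8, so there is no saddle point; optimal play is mixed.
North is strictly dominated by Central, so the inspector never plays it.
On the remaining 2×2 (Central, South vs East, West):
Let the inspector play Central with probability p. Expected payoff against East: (-8)p + 8(1−p) = −16p + 8; against West: 9p + 1(1−p) = 8p + 1.
Setting these equal: −16p + 8 = 8p + 1 ⇒ −24p = -7 ⇒ p = 7/24, and the value is (-16)·(7/24) + 8 = 10/3.
For the smuggler: with q = P(East), equating Central's and South's payoffs gives −17q + 9 = 7q + 1 ⇒ q = 1/3.

1/3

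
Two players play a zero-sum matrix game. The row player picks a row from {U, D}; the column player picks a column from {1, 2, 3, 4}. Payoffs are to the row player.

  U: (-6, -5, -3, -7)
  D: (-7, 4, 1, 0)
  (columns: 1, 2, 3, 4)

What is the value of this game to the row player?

-49/8

Row minima: U → -7, D → -7; maximin = -7.
Column maxima: 1 → -6, 2 → 4, 3 → 1, 4 → 0; minimax = -6.
-7 ≠ -6, so there is no saddle point; optimal play is mixed.
2 is strictly dominated by 1 (it gives the row player strictly more in every row), so the column player never plays it.
3 is strictly dominated by 1 (it gives the row player strictly more in every row), so the column player never plays it.
On the remaining 2×2 (U, D vs 1, 4):
Let the row player play U with probability p. Expected payoff against 1: (-6)p + (-7)(1−p) = p − 7; against 4: (-7)p + 0(1−p) = −7p.
Setting these equal: p − 7 = −7p ⇒ 8p = 7 ⇒ p = 7/8, and the value is (1)·(7/8) − 7 = -49/8.
For the column player: with q = P(1), equating U's and D's payoffs gives q − 7 = −7q ⇒ q = 7/8.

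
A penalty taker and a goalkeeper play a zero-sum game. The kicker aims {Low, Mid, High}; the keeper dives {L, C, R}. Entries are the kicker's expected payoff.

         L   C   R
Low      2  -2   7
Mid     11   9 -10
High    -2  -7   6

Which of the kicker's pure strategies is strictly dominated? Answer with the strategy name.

High

Low gives a strictly higher payoff than High against every column: 2 > -2, -2 > -7, 7 > 6.
So High is strictly dominated and the kicker never plays it.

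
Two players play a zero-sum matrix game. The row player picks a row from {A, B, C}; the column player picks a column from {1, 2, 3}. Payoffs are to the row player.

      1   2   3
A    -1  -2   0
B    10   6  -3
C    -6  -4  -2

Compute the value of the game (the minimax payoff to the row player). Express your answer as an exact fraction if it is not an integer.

-6/11

Row minima: A → -2, B → -3, C → -6; maximin = -2.
Column maxima: 1 → 10, 2 → 6, 3 → 0; minimax = 0.
-2 ≠ 0, so there is no saddle point; optimal play is mixed.
C is strictly dominated by A, so the row player never plays it.
With C eliminated, 1 is strictly dominated by 2 (it gives the row player strictly more in every remaining row), so the column player never plays it.
On the remaining 2×2 (A, B vs 2, 3):
Let the row player play A with probability p. Expected payoff against 2: (-2)p + 6(1−p) = −8p + 6; against 3: 0p + (-3)(1−p) = 3p − 3.
Setting these equal: −8p + 6 = 3p − 3 ⇒ −11p = -9 ⇒ p = 9/11, and the value is (-8)·(9/11) + 6 = -6/11.
For the column player: with q = P(2), equating A's and B's payoffs gives −2q = 9q − 3 ⇒ q = 3/11.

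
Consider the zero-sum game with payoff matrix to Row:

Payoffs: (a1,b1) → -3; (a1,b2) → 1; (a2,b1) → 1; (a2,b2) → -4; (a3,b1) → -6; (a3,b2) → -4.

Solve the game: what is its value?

-11/9

Row minima: a1 → -3, a2 → -4, a3 → -6; maximin = -3.
Column maxima: b1 → 1, b2 → 1; minimax = 1.
-3 ≠ 1, so there is no saddle point; optimal play is mixed.
a3 is strictly dominated by a1, so Row never plays it.
On the remaining 2×2 (a1, a2 vs b1, b2):
Let Row play a1 with probability p. Expected payoff against b1: (-3)p + 1(1−p) = −4p + 1; against b2: 1p + (-4)(1−p) = 5p − 4.
Setting these equal: −4p + 1 = 5p − 4 ⇒ −9p = -5 ⇒ p = 5/9, and the value is (-4)·(5/9) + 1 = -11/9.
For Column: with q = P(b1), equating a1's and a2's payoffs gives −4q + 1 = 5q − 4 ⇒ q = 5/9.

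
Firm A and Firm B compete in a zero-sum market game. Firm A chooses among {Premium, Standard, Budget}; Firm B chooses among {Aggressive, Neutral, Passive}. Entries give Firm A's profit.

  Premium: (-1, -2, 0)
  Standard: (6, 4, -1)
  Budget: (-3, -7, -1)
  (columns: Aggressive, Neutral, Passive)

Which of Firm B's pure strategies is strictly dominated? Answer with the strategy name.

Aggressive

Neutral holds Firm A's payoff strictly below Aggressive in every row: -2 < -1, 4 < 6, -7 < -3.
So Aggressive is strictly dominated for Firm B.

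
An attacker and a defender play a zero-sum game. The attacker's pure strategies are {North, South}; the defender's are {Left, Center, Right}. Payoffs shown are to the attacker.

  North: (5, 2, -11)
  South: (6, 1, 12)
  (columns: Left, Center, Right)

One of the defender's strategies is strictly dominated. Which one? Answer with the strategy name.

Left

Center holds the attacker's payoff strictly below Left in every row: 2 < 5, 1 < 6.
So Left is strictly dominated for the defender.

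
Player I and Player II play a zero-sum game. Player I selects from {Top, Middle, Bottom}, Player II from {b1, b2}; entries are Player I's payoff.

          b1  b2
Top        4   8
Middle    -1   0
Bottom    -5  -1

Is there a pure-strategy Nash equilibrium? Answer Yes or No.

Yes

Row minima: Top → 4, Middle → -1, Bottom → -5; maximin = 4.
Column maxima: b1 → 4, b2 → 8; minimax = 4.
maximin = minimax = 4, so a saddle point exists.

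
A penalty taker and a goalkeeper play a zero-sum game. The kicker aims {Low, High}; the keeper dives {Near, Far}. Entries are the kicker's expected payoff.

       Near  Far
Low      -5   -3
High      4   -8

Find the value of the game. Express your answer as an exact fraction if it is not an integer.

-26/7

Row minima: Low → -5, High → -8; maximin = -5.
Column maxima: Near → 4, Far → -3; minimax = -3.
-5 ≠ -3, so there is no saddle point; optimal play is mixed.
Let the kicker play Low with probability p. Expected payoff against Near: (-5)p + 4(1−p) = −9p + 4; against Far: (-3)p + (-8)(1−p) = 5p − 8.
Setting these equal: −9p + 4 = 5p − 8 ⇒ −14p = -12 ⇒ p = 6/7, and the value is (-9)·(6/7) + 4 = -26/7.
For the keeper: with q = P(Near), equating Low's and High's payoffs gives −2q − 3 = 12q − 8 ⇒ q = 5/14.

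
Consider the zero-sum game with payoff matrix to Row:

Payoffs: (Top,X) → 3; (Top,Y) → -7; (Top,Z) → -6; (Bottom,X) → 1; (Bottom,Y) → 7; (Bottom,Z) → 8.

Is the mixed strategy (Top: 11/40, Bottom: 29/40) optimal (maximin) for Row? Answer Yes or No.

Against X this mix gives (11/40)·3 + (29/40)·1 = 31/20.
Against Y this mix gives (11/40)·(-7) + (29/40)·7 = 63/20.
Against Z this mix gives (11/40)·(-6) + (29/40)·8 = 83/20.
Column will play X, holding Row to 31/20. Shifting weight toward the row that does better against X would raise this floor (the equalizing mix achieves 7/4 against both X and Y), so the proposed strategy is not optimal.

No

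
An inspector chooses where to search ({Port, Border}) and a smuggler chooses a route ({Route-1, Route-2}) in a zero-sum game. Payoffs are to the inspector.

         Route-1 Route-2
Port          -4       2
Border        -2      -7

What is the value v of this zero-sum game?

Row minima: Port → -4, Border → -7; maximin = -4.
Column maxima: Route-1 → -2, Route-2 → 2; minimax = -2.
-4 ≠ -2, so there is no saddle point; optimal play is mixed.
Let the inspector play Port with probability p. Expected payoff against Route-1: (-4)p + (-2)(1−p) = −2p − 2; against Route-2: 2p + (-7)(1−p) = 9p − 7.
Setting these equal: −2p − 2 = 9p − 7 ⇒ −11p = -5 ⇒ p = 5/11, and the value is (-2)·(5/11) − 2 = -32/11.
For the smuggler: with q = P(Route-1), equating Port's and Border's payoffs gives −6q + 2 = 5q − 7 ⇒ q = 9/11.

-32/11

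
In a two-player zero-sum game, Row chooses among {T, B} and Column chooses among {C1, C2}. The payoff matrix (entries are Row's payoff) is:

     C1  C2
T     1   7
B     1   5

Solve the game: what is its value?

1

Row minima: T → 1, B → 1; maximin = 1.
Column maxima: C1 → 1, C2 → 7; minimax = 1.
Since maximin = minimax = 1, there is a saddle point and the value is 1.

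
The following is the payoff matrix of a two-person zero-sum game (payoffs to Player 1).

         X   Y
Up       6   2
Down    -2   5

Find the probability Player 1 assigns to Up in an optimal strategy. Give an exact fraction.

7/11

Row minima: Up → 2, Down → -2; maximin = 2.
Column maxima: X → 6, Y → 5; minimax = 5.
2 ≠ 5, so there is no saddle point; optimal play is mixed.
Let Player 1 play Up with probability p. Expected payoff against X: 6p + (-2)(1−p) = 8p − 2; against Y: 2p + 5(1−p) = −3p + 5.
Setting these equal: 8p − 2 = −3p + 5 ⇒ 11p = 7 ⇒ p = 7/11, and the value is (8)·(7/11) − 2 = 34/11.
For Player 2: with q = P(X), equating Up's and Down's payoffs gives 4q + 2 = −7q + 5 ⇒ q = 3/11.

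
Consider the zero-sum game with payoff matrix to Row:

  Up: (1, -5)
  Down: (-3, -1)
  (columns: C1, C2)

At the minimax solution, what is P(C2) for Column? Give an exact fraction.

1/2

Row minima: Up → -5, Down → -3; maximin = -3.
Column maxima: C1 → 1, C2 → -1; minimax = -1.
-3 ≠ -1, so there is no saddle point; optimal play is mixed.
Let Row play Up with probability p. Expected payoff against C1: 1p + (-3)(1−p) = 4p − 3; against C2: (-5)p + (-1)(1−p) = −4p − 1.
Setting these equal: 4p − 3 = −4p − 1 ⇒ 8p = 2 ⇒ p = 1/4, and the value is (4)·(1/4) − 3 = -2.
For Column: with q = P(C1), equating Up's and Down's payoffs gives 6q − 5 = −2q − 1 ⇒ q = 1/2.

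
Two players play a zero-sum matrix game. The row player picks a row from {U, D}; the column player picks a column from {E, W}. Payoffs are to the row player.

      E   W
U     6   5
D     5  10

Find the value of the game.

Row minima: U → 5, D → 5; maximin = 5.
Column maxima: E → 6, W → 10; minimax = 6.
5 ≠ 6, so there is no saddle point; optimal play is mixed.
Let the row player play U with probability p. Expected payoff against E: 6p + 5(1−p) = p + 5; against W: 5p + 10(1−p) = −5p + 10.
Setting these equal: p + 5 = −5p + 10 ⇒ 6p = 5 ⇒ p = 5/6, and the value is (1)·(5/6) + 5 = 35/6.
For the column player: with q = P(E), equating U's and D's payoffs gives q + 5 = −5q + 10 ⇒ q = 5/6.

35/6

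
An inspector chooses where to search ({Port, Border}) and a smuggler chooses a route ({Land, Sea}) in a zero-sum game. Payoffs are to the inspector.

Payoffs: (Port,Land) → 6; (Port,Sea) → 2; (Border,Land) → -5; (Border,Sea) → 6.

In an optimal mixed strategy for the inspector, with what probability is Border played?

Row minima: Port → 2, Border → -5; maximin = 2.
Column maxima: Land → 6, Sea → 6; minimax = 6.
2 ≠ 6, so there is no saddle point; optimal play is mixed.
Let the inspector play Port with probability p. Expected payoff against Land: 6p + (-5)(1−p) = 11p − 5; against Sea: 2p + 6(1−p) = −4p + 6.
Setting these equal: 11p − 5 = −4p + 6 ⇒ 15p = 11 ⇒ p = 11/15, and the value is (11)·(11/15) − 5 = 46/15.
For the smuggler: with q = P(Land), equating Port's and Border's payoffs gives 4q + 2 = −11q + 6 ⇒ q = 4/15.

4/15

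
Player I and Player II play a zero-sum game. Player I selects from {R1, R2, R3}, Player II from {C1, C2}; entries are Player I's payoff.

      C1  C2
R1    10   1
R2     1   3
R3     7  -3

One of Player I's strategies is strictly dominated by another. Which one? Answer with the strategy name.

R3

R1 gives a strictly higher payoff than R3 against every column: 10 > 7, 1 > -3.
So R3 is strictly dominated and Player I never plays it.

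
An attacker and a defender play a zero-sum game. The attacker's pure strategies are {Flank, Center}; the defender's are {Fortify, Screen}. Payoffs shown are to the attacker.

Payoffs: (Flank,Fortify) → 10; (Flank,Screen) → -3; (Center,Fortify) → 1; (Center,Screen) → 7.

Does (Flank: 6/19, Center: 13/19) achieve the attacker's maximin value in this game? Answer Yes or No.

Against Fortify this mix gives (6/19)·10 + (13/19)·1 = 73/19.
Against Screen this mix gives (6/19)·(-3) + (13/19)·7 = 73/19.
All of the defender's active replies (Fortify, Screen) yield 73/19, and no column does worse for the attacker. The mix makes the defender indifferent and guarantees 73/19, so it is optimal.

Yes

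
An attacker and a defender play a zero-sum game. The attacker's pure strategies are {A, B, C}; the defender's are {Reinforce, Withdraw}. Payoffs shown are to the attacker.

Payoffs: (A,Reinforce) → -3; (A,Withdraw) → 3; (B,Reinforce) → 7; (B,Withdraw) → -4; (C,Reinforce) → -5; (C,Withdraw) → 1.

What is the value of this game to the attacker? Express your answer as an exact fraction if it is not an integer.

9/17

Row minima: A → -3, B → -4, C → -5; maximin = -3.
Column maxima: Reinforce → 7, Withdraw → 3; minimax = 3.
-3 ≠ 3, so there is no saddle point; optimal play is mixed.
C is strictly dominated by A, so the attacker never plays it.
On the remaining 2×2 (A, B vs Reinforce, Withdraw):
Let the attacker play A with probability p. Expected payoff against Reinforce: (-3)p + 7(1−p) = −10p + 7; against Withdraw: 3p + (-4)(1−p) = 7p − 4.
Setting these equal: −10p + 7 = 7p − 4 ⇒ −17p = -11 ⇒ p = 11/17, and the value is (-10)·(11/17) + 7 = 9/17.
For the defender: with q = P(Reinforce), equating A's and B's payoffs gives −6q + 3 = 11q − 4 ⇒ q = 7/17.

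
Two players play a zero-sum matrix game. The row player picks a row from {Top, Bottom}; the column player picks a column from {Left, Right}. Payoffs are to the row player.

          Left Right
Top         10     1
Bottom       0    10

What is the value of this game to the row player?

Row minima: Top → 1, Bottom → 0; maximin = 1.
Column maxima: Left → 10, Right → 10; minimax = 10.
1 ≠ 10, so there is no saddle point; optimal play is mixed.
Let the row player play Top with probability p. Expected payoff against Left: 10p + 0(1−p) = 10p; against Right: 1p + 10(1−p) = −9p + 10.
Setting these equal: 10p = −9p + 10 ⇒ 19p = 10 ⇒ p = 10/19, and the value is (10)·(10/19) = 100/19.
For the column player: with q = P(Left), equating Top's and Bottom's payoffs gives 9q + 1 = −10q + 10 ⇒ q = 9/19.

100/19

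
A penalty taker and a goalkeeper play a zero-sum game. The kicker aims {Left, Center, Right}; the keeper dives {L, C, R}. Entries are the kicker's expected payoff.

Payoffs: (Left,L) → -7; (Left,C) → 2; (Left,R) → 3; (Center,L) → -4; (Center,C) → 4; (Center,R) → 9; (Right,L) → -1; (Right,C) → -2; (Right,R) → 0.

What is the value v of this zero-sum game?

Row minima: Left → -7, Center → -4, Right → -2; maximin = -2.
Column maxima: L → -1, C → 4, R → 9; minimax = -1.
-2 ≠ -1, so there is no saddle point; optimal play is mixed.
Left is strictly dominated by Center, so the kicker never plays it.
R is strictly dominated by L (it gives the kicker strictly more in every row), so the keeper never plays it.
On the remaining 2×2 (Center, Right vs L, C):
Let the kicker play Center with probability p. Expected payoff against L: (-4)p + (-1)(1−p) = −3p − 1; against C: 4p + (-2)(1−p) = 6p − 2.
Setting these equal: −3p − 1 = 6p − 2 ⇒ −9p = -1 ⇒ p = 1/9, and the value is (-3)·(1/9) − 1 = -4/3.
For the keeper: with q = P(L), equating Center's and Right's payoffs gives −8q + 4 = q − 2 ⇒ q = 2/3.

-4/3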